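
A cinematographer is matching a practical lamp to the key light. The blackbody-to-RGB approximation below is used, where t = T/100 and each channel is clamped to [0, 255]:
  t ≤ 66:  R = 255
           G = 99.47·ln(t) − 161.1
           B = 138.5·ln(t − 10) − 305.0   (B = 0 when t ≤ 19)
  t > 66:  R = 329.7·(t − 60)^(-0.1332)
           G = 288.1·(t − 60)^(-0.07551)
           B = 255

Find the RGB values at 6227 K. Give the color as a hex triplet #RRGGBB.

t = 6227/100 = 62.27; the t ≤ 66 branch applies.
R = 255 by definition for t ≤ 66.
G = 99.47·ln 62.27 − 161.1 = 99.47·4.1315 − 161.1 = 249.858.
B = 138.5·ln(62.27 − 10) − 305.0 = 138.5·ln 52.27 − 305.0 = 138.5·3.9564 − 305.0 = 242.965.
Rounded: (255, 250, 243).
In hex: #FFFAF3.

#FFFAF3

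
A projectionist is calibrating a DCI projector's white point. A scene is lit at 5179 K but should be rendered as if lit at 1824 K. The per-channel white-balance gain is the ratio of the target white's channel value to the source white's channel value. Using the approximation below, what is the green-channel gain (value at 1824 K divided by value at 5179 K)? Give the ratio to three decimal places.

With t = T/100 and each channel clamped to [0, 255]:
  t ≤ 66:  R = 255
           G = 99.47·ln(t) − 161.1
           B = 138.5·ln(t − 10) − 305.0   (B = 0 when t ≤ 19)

At 5179 K (t = 51.79):
  G = 99.47·ln 51.79 − 161.1 = 99.47·3.9472 − 161.1 = 231.528.
At 1824 K (t = 18.24):
  G = 99.47·ln 18.24 − 161.1 = 99.47·2.9036 − 161.1 = 127.723.
Gain = 127.723 / 231.528 = 0.5517 → 0.552.

0.552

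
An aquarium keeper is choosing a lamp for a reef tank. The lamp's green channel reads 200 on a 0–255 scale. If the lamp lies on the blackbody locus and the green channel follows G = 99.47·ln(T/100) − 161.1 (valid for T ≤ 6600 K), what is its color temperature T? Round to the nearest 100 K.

ln t = (200 + 161.1) / 99.47 = 3.6302.
t = e^3.6302 = 37.722.
T = 100·t = 3772 K → 3800 K to the nearest 100 K.

3800 K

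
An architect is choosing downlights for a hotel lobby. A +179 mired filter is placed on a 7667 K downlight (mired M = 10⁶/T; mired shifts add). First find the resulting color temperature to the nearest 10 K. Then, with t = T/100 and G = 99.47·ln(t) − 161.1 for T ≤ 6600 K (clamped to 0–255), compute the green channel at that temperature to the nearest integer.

M_in = 10⁶/7667 = 130.43; M_out = 130.43 + (+179) = 309.43.
T_out = 10⁶/309.43 = 3231.8 K → 3230 K; t = 32.3.
G = 99.47·ln 32.3 − 161.1 = 99.47·3.4751 − 161.1 = 184.565.
Rounded: 185.

185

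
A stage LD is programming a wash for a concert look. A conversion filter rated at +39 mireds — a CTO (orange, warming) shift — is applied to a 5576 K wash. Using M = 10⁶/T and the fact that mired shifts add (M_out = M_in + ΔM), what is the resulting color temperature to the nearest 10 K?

M_in = 10⁶/5576 = 179.34 mireds.
M_out = 179.34 + (+39) = 218.34 mireds.
T_out = 10⁶/218.34 = 4580.0 K → 4580 K.

4580 K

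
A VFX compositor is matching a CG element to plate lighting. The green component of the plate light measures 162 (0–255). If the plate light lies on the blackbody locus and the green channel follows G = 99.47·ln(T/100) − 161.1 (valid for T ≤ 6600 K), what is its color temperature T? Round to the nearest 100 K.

2600 K

ln t = (162 + 161.1) / 99.47 = 3.2482.
t = e^3.2482 = 25.744.
T = 100·t = 2574 K → 2600 K to the nearest 100 K.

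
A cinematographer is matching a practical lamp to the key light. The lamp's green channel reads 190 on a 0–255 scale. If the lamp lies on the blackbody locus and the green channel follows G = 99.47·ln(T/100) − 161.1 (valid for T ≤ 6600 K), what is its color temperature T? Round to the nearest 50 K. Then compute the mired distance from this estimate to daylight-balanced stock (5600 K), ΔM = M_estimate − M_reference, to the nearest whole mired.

ln t = (190 + 161.1) / 99.47 = 3.5297.
t = e^3.5297 = 34.114.
T = 100·t = 3411 K → 3400 K to the nearest 50 K.
M_estimate = 10⁶/3400 = 294.12; M_reference = 10⁶/5600 = 178.57.
ΔM = 294.12 − 178.57 = 115.55 → +116 mireds.

+116 mireds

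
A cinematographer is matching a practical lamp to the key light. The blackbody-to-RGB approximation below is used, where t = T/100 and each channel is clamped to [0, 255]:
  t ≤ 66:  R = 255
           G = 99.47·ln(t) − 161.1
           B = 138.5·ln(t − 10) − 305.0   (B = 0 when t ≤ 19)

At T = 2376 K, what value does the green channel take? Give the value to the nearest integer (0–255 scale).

154

t = 2376/100 = 23.76; the t ≤ 66 branch applies.
G = 99.47·ln 23.76 − 161.1 = 99.47·3.1680 − 161.1 = 154.021.
Rounded: 154.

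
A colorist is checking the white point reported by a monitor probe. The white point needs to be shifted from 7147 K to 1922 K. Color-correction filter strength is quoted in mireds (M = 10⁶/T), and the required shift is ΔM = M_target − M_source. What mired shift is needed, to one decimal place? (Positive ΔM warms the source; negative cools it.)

+380.4 mireds

M_source = 10⁶/7147 = 139.919; M_target = 10⁶/1922 = 520.291.
ΔM = 520.291 − 139.919 = 380.373 → +380.4 mireds, a warming shift.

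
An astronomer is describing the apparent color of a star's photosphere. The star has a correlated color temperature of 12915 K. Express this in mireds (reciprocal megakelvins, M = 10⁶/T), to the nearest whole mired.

77 mireds

M = 10⁶ / 12915 = 77.429 → 77 mireds.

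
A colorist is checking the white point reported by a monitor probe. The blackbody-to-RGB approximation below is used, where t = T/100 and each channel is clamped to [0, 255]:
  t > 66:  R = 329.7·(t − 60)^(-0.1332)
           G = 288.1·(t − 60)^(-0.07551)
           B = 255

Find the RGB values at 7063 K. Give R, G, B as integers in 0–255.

R=241, G=241, B=255

t = 7063/100 = 70.63; the t > 66 branch applies.
R = 329.7·(70.63 − 60)^(-0.1332) = 329.7·10.63^(-0.1332) = 329.7·0.72990 = 240.649.
G = 288.1·(70.63 − 60)^(-0.07551) = 288.1·10.63^(-0.07551) = 288.1·0.83654 = 241.007.
B = 255 by definition for t > 66.
Rounded: (241, 241, 255).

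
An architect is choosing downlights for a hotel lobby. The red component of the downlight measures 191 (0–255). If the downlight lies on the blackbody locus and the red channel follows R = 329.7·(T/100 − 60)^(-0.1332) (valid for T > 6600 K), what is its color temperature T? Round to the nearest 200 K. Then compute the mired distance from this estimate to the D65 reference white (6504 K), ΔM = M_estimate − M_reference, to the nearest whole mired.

-70 mireds

(t − 60)^(-0.1332) = 191/329.7 = 0.57931.
t − 60 = 0.57931^(1/-0.1332) = 0.57931^(-7.508) = 60.245, so t = 120.245.
T = 100·t = 12025 K → 12000 K to the nearest 200 K.
M_estimate = 10⁶/12000 = 83.33; M_reference = 10⁶/6504 = 153.75.
ΔM = 83.33 − 153.75 = -70.42 → -70 mireds.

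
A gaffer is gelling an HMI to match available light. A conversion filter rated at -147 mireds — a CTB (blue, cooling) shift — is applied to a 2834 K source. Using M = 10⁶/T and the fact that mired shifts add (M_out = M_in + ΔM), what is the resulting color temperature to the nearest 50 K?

M_in = 10⁶/2834 = 352.86 mireds.
M_out = 352.86 + (-147) = 205.86 mireds.
T_out = 10⁶/205.86 = 4857.7 K → 4850 K.

4850 K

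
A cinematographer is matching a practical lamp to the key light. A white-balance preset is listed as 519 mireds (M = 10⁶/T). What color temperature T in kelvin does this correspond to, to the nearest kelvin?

T = 10⁶ / 519 = 1926.78 K → 1927 K.

1927 K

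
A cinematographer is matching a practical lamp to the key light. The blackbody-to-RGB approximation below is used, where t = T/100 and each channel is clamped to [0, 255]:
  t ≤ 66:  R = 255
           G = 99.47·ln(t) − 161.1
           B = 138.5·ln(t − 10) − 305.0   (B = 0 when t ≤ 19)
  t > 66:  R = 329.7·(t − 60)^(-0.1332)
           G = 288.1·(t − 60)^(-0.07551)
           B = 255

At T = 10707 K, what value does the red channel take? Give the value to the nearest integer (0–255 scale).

t = 10707/100 = 107.07; the t > 66 branch applies.
R = 329.7·(107.07 − 60)^(-0.1332) = 329.7·47.07^(-0.1332) = 329.7·0.59867 = 197.383.
Rounded: 197.

197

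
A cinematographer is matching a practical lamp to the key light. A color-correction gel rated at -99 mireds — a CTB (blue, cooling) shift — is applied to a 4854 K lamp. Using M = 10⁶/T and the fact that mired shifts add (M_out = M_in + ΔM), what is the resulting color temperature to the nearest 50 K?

9350 K

M_in = 10⁶/4854 = 206.02 mireds.
M_out = 206.02 + (-99) = 107.02 mireds.
T_out = 10⁶/107.02 = 9344.4 K → 9350 K.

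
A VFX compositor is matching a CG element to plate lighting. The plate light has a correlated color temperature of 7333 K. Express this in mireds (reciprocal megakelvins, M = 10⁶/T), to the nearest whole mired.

M = 10⁶ / 7333 = 136.370 → 136 mireds.

136 mireds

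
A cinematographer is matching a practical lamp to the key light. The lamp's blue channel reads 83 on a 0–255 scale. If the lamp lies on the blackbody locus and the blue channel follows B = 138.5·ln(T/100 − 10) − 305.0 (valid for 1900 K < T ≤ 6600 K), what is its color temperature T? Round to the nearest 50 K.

ln(t − 10) = (83 + 305.0) / 138.5 = 2.8014.
t − 10 = e^2.8014 = 16.468, so t = 26.468.
T = 100·t = 2647 K → 2650 K to the nearest 50 K.

2650 K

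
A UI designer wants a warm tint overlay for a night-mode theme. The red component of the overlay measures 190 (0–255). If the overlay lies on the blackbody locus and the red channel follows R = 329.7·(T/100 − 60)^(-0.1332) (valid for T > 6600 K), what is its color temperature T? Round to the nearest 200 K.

(t − 60)^(-0.1332) = 190/329.7 = 0.57628.
t − 60 = 0.57628^(1/-0.1332) = 0.57628^(-7.508) = 62.667, so t = 122.667.
T = 100·t = 12267 K → 12200 K to the nearest 200 K.

12200 K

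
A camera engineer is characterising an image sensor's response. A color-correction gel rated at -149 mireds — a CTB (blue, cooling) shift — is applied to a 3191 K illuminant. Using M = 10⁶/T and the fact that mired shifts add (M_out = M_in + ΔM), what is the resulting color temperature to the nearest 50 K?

6100 K

M_in = 10⁶/3191 = 313.38 mireds.
M_out = 313.38 + (-149) = 164.38 mireds.
T_out = 10⁶/164.38 = 6083.4 K → 6100 K.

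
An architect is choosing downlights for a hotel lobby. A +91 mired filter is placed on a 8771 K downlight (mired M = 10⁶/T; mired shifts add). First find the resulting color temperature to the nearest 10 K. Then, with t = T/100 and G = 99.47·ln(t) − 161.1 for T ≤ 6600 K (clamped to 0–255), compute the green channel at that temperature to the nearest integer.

226

M_in = 10⁶/8771 = 114.01; M_out = 114.01 + (+91) = 205.01.
T_out = 10⁶/205.01 = 4877.8 K → 4880 K; t = 48.8.
G = 99.47·ln 48.8 − 161.1 = 99.47·3.8877 − 161.1 = 225.613.
Rounded: 226.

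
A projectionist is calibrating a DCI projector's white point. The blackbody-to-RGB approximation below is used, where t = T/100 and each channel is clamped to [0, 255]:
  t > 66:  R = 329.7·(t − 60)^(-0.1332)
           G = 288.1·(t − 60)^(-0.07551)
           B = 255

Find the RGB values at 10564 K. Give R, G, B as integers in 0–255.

R=198, G=216, B=255

t = 10564/100 = 105.64; the t > 66 branch applies.
R = 329.7·(105.64 − 60)^(-0.1332) = 329.7·45.64^(-0.1332) = 329.7·0.60114 = 198.196.
G = 288.1·(105.64 − 60)^(-0.07551) = 288.1·45.64^(-0.07551) = 288.1·0.74938 = 215.897.
B = 255 by definition for t > 66.
Rounded: (198, 216, 255).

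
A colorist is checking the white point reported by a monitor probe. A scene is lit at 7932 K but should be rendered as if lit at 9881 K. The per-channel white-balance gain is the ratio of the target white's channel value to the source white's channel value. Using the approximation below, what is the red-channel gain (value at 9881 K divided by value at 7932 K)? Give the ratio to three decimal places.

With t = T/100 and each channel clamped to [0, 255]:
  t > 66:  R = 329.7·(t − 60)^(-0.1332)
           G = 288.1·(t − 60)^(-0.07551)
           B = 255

At 7932 K (t = 79.32):
  R = 329.7·(79.32 − 60)^(-0.1332) = 329.7·19.32^(-0.1332) = 329.7·0.67407 = 222.240.
At 9881 K (t = 98.81):
  R = 329.7·(98.81 − 60)^(-0.1332) = 329.7·38.81^(-0.1332) = 329.7·0.61426 = 202.522.
Gain = 202.522 / 222.240 = 0.9113 → 0.911.

0.911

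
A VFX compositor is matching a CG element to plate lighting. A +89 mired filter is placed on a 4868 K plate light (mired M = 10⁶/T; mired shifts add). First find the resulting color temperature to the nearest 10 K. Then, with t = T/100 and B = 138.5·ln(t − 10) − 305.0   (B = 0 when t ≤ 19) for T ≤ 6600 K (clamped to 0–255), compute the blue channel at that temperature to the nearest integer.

M_in = 10⁶/4868 = 205.42; M_out = 205.42 + (+89) = 294.42.
T_out = 10⁶/294.42 = 3396.5 K → 3400 K; t = 34.
B = 138.5·ln(34 − 10) − 305.0 = 138.5·ln 24 − 305.0 = 138.5·3.1781 − 305.0 = 135.160.
Rounded: 135.

135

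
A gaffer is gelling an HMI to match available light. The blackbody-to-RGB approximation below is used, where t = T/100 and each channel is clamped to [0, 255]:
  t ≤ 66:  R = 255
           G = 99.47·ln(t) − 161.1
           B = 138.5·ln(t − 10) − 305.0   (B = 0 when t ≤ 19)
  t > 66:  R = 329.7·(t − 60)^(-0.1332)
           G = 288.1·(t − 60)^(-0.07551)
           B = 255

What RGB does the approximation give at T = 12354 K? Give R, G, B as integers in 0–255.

t = 12354/100 = 123.54; the t > 66 branch applies.
R = 329.7·(123.54 − 60)^(-0.1332) = 329.7·63.54^(-0.1332) = 329.7·0.57522 = 189.650.
G = 288.1·(123.54 − 60)^(-0.07551) = 288.1·63.54^(-0.07551) = 288.1·0.73089 = 210.569.
B = 255 by definition for t > 66.
Rounded: (190, 211, 255).

R=190, G=211, B=255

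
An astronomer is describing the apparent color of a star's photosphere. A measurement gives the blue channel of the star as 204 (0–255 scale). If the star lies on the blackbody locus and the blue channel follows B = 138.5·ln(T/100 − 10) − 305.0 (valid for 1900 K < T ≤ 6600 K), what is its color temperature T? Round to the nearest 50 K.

ln(t − 10) = (204 + 305.0) / 138.5 = 3.6751.
t − 10 = e^3.6751 = 39.452, so t = 49.452.
T = 100·t = 4945 K → 4950 K to the nearest 50 K.

4950 K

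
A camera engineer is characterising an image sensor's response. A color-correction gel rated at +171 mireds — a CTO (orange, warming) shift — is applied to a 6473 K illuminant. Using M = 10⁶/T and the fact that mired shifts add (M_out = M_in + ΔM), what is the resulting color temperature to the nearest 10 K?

3070 K

M_in = 10⁶/6473 = 154.49 mireds.
M_out = 154.49 + (+171) = 325.49 mireds.
T_out = 10⁶/325.49 = 3072.3 K → 3070 K.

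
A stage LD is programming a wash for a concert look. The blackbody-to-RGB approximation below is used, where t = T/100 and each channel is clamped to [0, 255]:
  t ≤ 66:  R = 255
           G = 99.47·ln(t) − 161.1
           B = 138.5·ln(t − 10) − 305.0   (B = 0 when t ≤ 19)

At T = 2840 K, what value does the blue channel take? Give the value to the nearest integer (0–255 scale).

98

t = 2840/100 = 28.4; the t ≤ 66 branch applies.
B = 138.5·ln(28.4 − 10) − 305.0 = 138.5·ln 18.4 − 305.0 = 138.5·2.9124 − 305.0 = 98.361.
Rounded: 98.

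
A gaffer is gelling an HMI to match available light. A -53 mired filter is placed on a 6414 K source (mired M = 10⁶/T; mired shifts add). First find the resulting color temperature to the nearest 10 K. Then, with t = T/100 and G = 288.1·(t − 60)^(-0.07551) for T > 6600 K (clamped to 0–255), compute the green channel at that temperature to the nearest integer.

219

M_in = 10⁶/6414 = 155.91; M_out = 155.91 + (-53) = 102.91.
T_out = 10⁶/102.91 = 9717.3 K → 9720 K; t = 97.2.
G = 288.1·(97.2 − 60)^(-0.07551) = 288.1·37.2^(-0.07551) = 288.1·0.76104 = 219.256.
Rounded: 219.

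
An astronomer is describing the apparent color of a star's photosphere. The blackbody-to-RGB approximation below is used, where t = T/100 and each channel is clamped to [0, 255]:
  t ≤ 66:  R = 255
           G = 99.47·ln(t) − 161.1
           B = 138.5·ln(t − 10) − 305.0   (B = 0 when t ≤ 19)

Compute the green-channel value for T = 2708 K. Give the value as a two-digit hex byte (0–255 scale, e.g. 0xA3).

0xA7

t = 2708/100 = 27.08; the t ≤ 66 branch applies.
G = 99.47·ln 27.08 − 161.1 = 99.47·3.2988 − 161.1 = 167.031.
Rounded: 167; in hex, 0xA7.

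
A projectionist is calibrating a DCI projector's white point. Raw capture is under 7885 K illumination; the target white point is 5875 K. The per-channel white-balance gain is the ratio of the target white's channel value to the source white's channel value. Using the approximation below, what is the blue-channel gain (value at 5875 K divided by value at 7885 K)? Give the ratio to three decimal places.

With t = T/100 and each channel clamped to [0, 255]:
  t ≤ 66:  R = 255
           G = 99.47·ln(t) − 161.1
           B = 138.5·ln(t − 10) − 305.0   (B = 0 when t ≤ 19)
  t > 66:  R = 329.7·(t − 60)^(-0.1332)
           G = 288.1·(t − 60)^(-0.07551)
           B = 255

0.915

At 7885 K (t = 78.85):
  B = 255 by definition for t > 66.
At 5875 K (t = 58.75):
  B = 138.5·ln(58.75 − 10) − 305.0 = 138.5·ln 48.75 − 305.0 = 138.5·3.8867 − 305.0 = 233.309.
Gain = 233.309 / 255.000 = 0.9149 → 0.915.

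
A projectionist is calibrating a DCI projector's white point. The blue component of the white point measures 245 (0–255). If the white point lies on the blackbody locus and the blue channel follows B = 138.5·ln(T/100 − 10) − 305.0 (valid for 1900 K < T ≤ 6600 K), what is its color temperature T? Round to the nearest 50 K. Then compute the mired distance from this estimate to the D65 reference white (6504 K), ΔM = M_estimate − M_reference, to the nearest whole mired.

ln(t − 10) = (245 + 305.0) / 138.5 = 3.9711.
t − 10 = e^3.9711 = 53.044, so t = 63.044.
T = 100·t = 6304 K → 6300 K to the nearest 50 K.
M_estimate = 10⁶/6300 = 158.73; M_reference = 10⁶/6504 = 153.75.
ΔM = 158.73 − 153.75 = 4.98 → +5 mireds.

+5 mireds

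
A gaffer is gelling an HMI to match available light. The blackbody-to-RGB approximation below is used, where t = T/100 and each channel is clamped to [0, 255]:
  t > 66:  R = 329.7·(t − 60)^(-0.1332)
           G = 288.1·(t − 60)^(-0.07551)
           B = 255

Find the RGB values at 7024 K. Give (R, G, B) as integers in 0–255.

(242, 242, 255)

t = 7024/100 = 70.24; the t > 66 branch applies.
R = 329.7·(70.24 − 60)^(-0.1332) = 329.7·10.24^(-0.1332) = 329.7·0.73355 = 241.851.
G = 288.1·(70.24 − 60)^(-0.07551) = 288.1·10.24^(-0.07551) = 288.1·0.83890 = 241.688.
B = 255 by definition for t > 66.
Rounded: (242, 242, 255).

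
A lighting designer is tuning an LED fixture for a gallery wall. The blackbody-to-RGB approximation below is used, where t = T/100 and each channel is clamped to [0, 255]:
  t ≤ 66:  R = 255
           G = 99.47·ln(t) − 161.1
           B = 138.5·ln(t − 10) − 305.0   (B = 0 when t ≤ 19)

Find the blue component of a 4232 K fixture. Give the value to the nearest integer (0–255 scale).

176

t = 4232/100 = 42.32; the t ≤ 66 branch applies.
B = 138.5·ln(42.32 − 10) − 305.0 = 138.5·ln 32.32 − 305.0 = 138.5·3.4757 − 305.0 = 176.383.
Rounded: 176.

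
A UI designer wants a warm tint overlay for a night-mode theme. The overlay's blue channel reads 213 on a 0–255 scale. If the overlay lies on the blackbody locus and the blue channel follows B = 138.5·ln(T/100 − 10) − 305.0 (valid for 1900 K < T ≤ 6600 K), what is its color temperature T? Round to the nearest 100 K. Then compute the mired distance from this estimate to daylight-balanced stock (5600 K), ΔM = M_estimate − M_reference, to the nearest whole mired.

+14 mireds

ln(t − 10) = (213 + 305.0) / 138.5 = 3.7401.
t − 10 = e^3.7401 = 42.101, so t = 52.101.
T = 100·t = 5210 K → 5200 K to the nearest 100 K.
M_estimate = 10⁶/5200 = 192.31; M_reference = 10⁶/5600 = 178.57.
ΔM = 192.31 − 178.57 = 13.74 → +14 mireds.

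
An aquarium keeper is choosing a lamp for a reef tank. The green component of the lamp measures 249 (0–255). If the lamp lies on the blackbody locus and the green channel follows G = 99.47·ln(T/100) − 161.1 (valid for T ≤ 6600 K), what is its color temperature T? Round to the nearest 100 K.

ln t = (249 + 161.1) / 99.47 = 4.1229.
t = e^4.1229 = 61.735.
T = 100·t = 6174 K → 6200 K to the nearest 100 K.

6200 K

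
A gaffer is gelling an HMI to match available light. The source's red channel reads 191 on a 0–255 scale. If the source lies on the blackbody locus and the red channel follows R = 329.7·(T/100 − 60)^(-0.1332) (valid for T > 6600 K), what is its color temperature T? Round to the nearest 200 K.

12000 K

(t − 60)^(-0.1332) = 191/329.7 = 0.57931.
t − 60 = 0.57931^(1/-0.1332) = 0.57931^(-7.508) = 60.245, so t = 120.245.
T = 100·t = 12025 K → 12000 K to the nearest 200 K.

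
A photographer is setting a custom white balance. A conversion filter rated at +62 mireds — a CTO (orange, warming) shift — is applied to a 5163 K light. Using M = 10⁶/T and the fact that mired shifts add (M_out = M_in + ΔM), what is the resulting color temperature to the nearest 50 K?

M_in = 10⁶/5163 = 193.69 mireds.
M_out = 193.69 + (+62) = 255.69 mireds.
T_out = 10⁶/255.69 = 3911.0 K → 3900 K.

3900 K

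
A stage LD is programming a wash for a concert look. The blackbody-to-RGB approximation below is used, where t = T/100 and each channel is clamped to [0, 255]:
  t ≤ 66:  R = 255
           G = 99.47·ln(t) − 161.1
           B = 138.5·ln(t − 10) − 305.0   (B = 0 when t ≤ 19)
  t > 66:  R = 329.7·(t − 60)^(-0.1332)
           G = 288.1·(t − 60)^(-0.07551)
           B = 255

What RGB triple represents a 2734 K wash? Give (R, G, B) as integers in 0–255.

(255, 168, 90)

t = 2734/100 = 27.34; the t ≤ 66 branch applies.
R = 255 by definition for t ≤ 66.
G = 99.47·ln 27.34 − 161.1 = 99.47·3.3084 − 161.1 = 167.982.
B = 138.5·ln(27.34 − 10) − 305.0 = 138.5·ln 17.34 − 305.0 = 138.5·2.8530 − 305.0 = 90.143.
Rounded: (255, 168, 90).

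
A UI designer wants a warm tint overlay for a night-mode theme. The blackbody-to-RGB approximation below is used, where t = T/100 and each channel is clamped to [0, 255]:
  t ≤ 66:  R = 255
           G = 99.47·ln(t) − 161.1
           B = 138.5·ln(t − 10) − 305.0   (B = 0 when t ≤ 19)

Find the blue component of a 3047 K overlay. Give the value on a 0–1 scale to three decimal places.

t = 3047/100 = 30.47; the t ≤ 66 branch applies.
B = 138.5·ln(30.47 − 10) − 305.0 = 138.5·ln 20.47 − 305.0 = 138.5·3.0190 − 305.0 = 113.126.
On a 0–1 scale: 113.126/255 = 0.4436 → 0.444.

0.444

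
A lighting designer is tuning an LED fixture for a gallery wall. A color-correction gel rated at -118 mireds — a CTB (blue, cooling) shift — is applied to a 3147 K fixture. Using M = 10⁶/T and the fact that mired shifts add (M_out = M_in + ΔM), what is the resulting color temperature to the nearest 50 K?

5000 K

M_in = 10⁶/3147 = 317.76 mireds.
M_out = 317.76 + (-118) = 199.76 mireds.
T_out = 10⁶/199.76 = 5005.9 K → 5000 K.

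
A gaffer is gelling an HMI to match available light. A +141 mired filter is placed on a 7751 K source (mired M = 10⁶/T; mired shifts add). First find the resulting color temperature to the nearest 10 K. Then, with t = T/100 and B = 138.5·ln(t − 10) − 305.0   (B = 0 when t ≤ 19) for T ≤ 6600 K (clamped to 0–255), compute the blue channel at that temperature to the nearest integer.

M_in = 10⁶/7751 = 129.02; M_out = 129.02 + (+141) = 270.02.
T_out = 10⁶/270.02 = 3703.5 K → 3700 K; t = 37.
B = 138.5·ln(37 − 10) − 305.0 = 138.5·ln 27 − 305.0 = 138.5·3.2958 − 305.0 = 151.473.
Rounded: 151.

151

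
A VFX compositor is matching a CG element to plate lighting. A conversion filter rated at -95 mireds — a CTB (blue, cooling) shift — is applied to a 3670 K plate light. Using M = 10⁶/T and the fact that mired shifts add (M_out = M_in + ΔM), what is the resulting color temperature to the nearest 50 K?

5650 K

M_in = 10⁶/3670 = 272.48 mireds.
M_out = 272.48 + (-95) = 177.48 mireds.
T_out = 10⁶/177.48 = 5634.5 K → 5650 K.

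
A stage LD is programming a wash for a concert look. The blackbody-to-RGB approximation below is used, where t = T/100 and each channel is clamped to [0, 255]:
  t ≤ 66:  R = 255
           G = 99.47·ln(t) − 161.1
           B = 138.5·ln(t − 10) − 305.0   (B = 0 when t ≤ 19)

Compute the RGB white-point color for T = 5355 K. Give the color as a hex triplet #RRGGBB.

t = 5355/100 = 53.55; the t ≤ 66 branch applies.
R = 255 by definition for t ≤ 66.
G = 99.47·ln 53.55 − 161.1 = 99.47·3.9806 − 161.1 = 234.852.
B = 138.5·ln(53.55 − 10) − 305.0 = 138.5·ln 43.55 − 305.0 = 138.5·3.7739 − 305.0 = 217.686.
Rounded: (255, 235, 218).
In hex: #FFEBDA.

#FFEBDA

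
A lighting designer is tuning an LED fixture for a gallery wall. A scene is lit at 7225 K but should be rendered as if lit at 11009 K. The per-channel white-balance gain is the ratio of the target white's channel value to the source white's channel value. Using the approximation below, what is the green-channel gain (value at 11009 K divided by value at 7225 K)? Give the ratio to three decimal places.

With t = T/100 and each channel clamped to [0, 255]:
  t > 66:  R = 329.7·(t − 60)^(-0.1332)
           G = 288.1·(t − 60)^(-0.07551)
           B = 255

At 7225 K (t = 72.25):
  G = 288.1·(72.25 − 60)^(-0.07551) = 288.1·12.25^(-0.07551) = 288.1·0.82763 = 238.439.
At 11009 K (t = 110.09):
  G = 288.1·(110.09 − 60)^(-0.07551) = 288.1·50.09^(-0.07551) = 288.1·0.74414 = 214.385.
Gain = 214.385 / 238.439 = 0.8991 → 0.899.

0.899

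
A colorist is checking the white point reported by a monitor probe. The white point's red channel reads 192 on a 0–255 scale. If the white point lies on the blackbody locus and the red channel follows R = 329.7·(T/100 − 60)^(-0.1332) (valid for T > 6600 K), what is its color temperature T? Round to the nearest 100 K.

(t − 60)^(-0.1332) = 192/329.7 = 0.58235.
t − 60 = 0.58235^(1/-0.1332) = 0.58235^(-7.508) = 57.929, so t = 117.929.
T = 100·t = 11793 K → 11800 K to the nearest 100 K.

11800 K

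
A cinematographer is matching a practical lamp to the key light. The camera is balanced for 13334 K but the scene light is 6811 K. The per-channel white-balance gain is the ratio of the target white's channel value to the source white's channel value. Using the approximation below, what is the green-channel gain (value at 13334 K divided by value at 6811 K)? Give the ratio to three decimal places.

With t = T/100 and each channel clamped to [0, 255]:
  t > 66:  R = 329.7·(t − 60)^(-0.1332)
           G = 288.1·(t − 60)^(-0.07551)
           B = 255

0.847

At 6811 K (t = 68.11):
  G = 288.1·(68.11 − 60)^(-0.07551) = 288.1·8.11^(-0.07551) = 288.1·0.85381 = 245.982.
At 13334 K (t = 133.34):
  G = 288.1·(133.34 − 60)^(-0.07551) = 288.1·73.34^(-0.07551) = 288.1·0.72302 = 208.301.
Gain = 208.301 / 245.982 = 0.8468 → 0.847.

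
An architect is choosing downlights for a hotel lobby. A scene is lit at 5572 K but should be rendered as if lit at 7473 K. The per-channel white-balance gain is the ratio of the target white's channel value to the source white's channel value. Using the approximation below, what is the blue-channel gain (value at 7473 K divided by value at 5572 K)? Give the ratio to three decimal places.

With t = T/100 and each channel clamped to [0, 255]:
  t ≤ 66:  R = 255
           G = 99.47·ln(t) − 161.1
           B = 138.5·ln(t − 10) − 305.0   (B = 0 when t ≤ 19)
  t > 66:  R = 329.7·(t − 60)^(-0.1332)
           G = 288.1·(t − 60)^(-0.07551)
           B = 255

1.136

At 5572 K (t = 55.72):
  B = 138.5·ln(55.72 − 10) − 305.0 = 138.5·ln 45.72 − 305.0 = 138.5·3.8225 − 305.0 = 224.421.
At 7473 K (t = 74.73):
  B = 255 by definition for t > 66.
Gain = 255.000 / 224.421 = 1.1363 → 1.136.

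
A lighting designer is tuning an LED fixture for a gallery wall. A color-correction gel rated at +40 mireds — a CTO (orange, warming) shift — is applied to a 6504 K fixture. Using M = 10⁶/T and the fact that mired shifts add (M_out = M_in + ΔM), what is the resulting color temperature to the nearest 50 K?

5150 K

M_in = 10⁶/6504 = 153.75 mireds.
M_out = 153.75 + (+40) = 193.75 mireds.
T_out = 10⁶/193.75 = 5161.2 K → 5150 K.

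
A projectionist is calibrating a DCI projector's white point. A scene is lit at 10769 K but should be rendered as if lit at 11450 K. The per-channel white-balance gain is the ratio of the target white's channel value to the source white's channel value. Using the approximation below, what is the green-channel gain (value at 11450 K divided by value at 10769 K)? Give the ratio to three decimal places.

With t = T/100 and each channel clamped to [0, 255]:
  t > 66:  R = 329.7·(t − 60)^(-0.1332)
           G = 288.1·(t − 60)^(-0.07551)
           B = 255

At 10769 K (t = 107.69):
  G = 288.1·(107.69 − 60)^(-0.07551) = 288.1·47.69^(-0.07551) = 288.1·0.74690 = 215.182.
At 11450 K (t = 114.5):
  G = 288.1·(114.5 − 60)^(-0.07551) = 288.1·54.5^(-0.07551) = 288.1·0.73941 = 213.024.
Gain = 213.024 / 215.182 = 0.9900 → 0.990.

0.990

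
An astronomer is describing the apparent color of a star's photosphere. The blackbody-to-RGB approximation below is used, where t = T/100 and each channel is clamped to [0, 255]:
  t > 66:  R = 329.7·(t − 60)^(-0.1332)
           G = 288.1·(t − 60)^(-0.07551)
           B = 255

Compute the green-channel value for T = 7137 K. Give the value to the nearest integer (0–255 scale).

t = 7137/100 = 71.37; the t > 66 branch applies.
G = 288.1·(71.37 − 60)^(-0.07551) = 288.1·11.37^(-0.07551) = 288.1·0.83230 = 239.785.
Rounded: 240.

240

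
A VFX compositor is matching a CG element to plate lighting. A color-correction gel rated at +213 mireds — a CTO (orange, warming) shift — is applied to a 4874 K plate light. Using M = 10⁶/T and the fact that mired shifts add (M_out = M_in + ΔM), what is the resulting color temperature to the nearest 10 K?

M_in = 10⁶/4874 = 205.17 mireds.
M_out = 205.17 + (+213) = 418.17 mireds.
T_out = 10⁶/418.17 = 2391.4 K → 2390 K.

2390 K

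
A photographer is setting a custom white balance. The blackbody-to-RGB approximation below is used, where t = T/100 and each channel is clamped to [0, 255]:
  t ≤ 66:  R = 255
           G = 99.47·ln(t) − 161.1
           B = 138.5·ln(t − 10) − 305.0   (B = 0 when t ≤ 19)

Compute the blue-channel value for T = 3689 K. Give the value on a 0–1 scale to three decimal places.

0.592

t = 3689/100 = 36.89; the t ≤ 66 branch applies.
B = 138.5·ln(36.89 − 10) − 305.0 = 138.5·ln 26.89 − 305.0 = 138.5·3.2918 − 305.0 = 150.908.
On a 0–1 scale: 150.908/255 = 0.5918 → 0.592.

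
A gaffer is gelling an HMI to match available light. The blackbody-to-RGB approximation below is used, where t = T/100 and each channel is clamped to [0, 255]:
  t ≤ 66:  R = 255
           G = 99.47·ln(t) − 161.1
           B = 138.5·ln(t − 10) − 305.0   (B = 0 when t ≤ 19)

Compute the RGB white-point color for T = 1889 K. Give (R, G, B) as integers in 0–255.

(255, 131, 0)

t = 1889/100 = 18.89; the t ≤ 66 branch applies.
R = 255 by definition for t ≤ 66.
G = 99.47·ln 18.89 − 161.1 = 99.47·2.9386 − 161.1 = 131.206.
t = 18.89 ≤ 19, so B = 0.
Rounded: (255, 131, 0).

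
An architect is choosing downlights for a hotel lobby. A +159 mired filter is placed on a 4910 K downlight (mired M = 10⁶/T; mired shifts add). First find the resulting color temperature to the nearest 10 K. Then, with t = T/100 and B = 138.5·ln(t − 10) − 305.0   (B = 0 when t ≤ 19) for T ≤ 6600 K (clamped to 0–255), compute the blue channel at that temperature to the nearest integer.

M_in = 10⁶/4910 = 203.67; M_out = 203.67 + (+159) = 362.67.
T_out = 10⁶/362.67 = 2757.4 K → 2760 K; t = 27.6.
B = 138.5·ln(27.6 − 10) − 305.0 = 138.5·ln 17.6 − 305.0 = 138.5·2.8679 − 305.0 = 92.204.
Rounded: 92.

92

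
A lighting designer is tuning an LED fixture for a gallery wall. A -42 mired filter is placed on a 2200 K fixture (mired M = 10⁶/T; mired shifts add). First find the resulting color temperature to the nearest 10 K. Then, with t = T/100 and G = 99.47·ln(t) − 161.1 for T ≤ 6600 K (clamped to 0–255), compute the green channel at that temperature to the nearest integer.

156

M_in = 10⁶/2200 = 454.55; M_out = 454.55 + (-42) = 412.55.
T_out = 10⁶/412.55 = 2424.0 K → 2420 K; t = 24.2.
G = 99.47·ln 24.2 − 161.1 = 99.47·3.1864 − 161.1 = 155.846.
Rounded: 156.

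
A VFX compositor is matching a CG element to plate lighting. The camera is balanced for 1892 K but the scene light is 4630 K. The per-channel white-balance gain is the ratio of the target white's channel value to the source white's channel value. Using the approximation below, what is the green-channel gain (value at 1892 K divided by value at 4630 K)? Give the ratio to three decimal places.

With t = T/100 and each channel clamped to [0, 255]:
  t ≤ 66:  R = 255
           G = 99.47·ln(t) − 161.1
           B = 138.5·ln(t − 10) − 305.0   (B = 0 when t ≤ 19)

0.596

At 4630 K (t = 46.3):
  G = 99.47·ln 46.3 − 161.1 = 99.47·3.8351 − 161.1 = 220.382.
At 1892 K (t = 18.92):
  G = 99.47·ln 18.92 − 161.1 = 99.47·2.9402 − 161.1 = 131.364.
Gain = 131.364 / 220.382 = 0.5961 → 0.596.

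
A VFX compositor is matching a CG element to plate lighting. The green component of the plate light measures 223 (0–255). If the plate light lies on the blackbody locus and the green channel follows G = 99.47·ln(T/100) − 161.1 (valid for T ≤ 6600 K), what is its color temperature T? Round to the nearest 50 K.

ln t = (223 + 161.1) / 99.47 = 3.8615.
t = e^3.8615 = 47.535.
T = 100·t = 4753 K → 4750 K to the nearest 50 K.

4750 K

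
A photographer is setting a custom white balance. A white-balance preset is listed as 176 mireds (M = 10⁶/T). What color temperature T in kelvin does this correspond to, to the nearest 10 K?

T = 10⁶ / 176 = 5681.82 K → 5680 K.

5680 K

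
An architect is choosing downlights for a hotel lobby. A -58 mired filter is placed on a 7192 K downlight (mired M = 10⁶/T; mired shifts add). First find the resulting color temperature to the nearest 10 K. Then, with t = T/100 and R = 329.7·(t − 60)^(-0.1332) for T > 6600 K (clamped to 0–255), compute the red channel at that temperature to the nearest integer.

M_in = 10⁶/7192 = 139.04; M_out = 139.04 + (-58) = 81.04.
T_out = 10⁶/81.04 = 12339.1 K → 12340 K; t = 123.4.
R = 329.7·(123.4 − 60)^(-0.1332) = 329.7·63.4^(-0.1332) = 329.7·0.57539 = 189.706.
Rounded: 190.

190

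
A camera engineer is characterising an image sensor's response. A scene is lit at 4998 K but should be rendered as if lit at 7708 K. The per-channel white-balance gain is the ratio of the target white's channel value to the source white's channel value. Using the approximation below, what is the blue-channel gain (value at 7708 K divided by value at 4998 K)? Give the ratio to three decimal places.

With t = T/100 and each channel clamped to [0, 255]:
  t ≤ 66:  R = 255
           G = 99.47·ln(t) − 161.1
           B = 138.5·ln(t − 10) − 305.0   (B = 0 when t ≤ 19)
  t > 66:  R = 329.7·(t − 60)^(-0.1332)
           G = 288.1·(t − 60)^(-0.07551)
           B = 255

At 4998 K (t = 49.98):
  B = 138.5·ln(49.98 − 10) − 305.0 = 138.5·ln 39.98 − 305.0 = 138.5·3.6884 − 305.0 = 205.841.
At 7708 K (t = 77.08):
  B = 255 by definition for t > 66.
Gain = 255.000 / 205.841 = 1.2388 → 1.239.

1.239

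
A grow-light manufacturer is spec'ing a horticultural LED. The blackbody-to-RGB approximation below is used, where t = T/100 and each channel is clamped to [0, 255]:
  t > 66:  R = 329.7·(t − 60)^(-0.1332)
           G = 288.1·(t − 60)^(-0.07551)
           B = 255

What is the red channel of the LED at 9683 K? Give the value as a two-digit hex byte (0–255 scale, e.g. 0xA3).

t = 9683/100 = 96.83; the t > 66 branch applies.
R = 329.7·(96.83 − 60)^(-0.1332) = 329.7·36.83^(-0.1332) = 329.7·0.61856 = 203.939.
Rounded: 204; in hex, 0xCC.

0xCC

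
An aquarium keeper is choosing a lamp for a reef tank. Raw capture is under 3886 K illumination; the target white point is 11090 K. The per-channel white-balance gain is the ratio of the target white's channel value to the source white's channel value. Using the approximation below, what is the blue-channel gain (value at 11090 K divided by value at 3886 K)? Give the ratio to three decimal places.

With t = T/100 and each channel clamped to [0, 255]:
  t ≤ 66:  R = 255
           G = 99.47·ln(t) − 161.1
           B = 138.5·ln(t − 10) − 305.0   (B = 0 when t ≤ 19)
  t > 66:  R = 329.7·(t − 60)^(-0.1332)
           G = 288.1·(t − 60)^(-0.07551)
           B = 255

1.587

At 3886 K (t = 38.86):
  B = 138.5·ln(38.86 − 10) − 305.0 = 138.5·ln 28.86 − 305.0 = 138.5·3.3625 − 305.0 = 160.700.
At 11090 K (t = 110.9):
  B = 255 by definition for t > 66.
Gain = 255.000 / 160.700 = 1.5868 → 1.587.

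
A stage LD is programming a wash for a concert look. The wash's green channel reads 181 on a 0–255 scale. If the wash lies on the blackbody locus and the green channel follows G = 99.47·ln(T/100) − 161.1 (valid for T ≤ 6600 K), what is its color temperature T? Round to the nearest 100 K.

3100 K

ln t = (181 + 161.1) / 99.47 = 3.4392.
t = e^3.4392 = 31.163.
T = 100·t = 3116 K → 3100 K to the nearest 100 K.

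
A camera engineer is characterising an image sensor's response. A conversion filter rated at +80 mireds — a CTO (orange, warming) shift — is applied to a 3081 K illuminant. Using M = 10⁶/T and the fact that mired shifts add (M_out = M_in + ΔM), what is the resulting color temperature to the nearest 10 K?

M_in = 10⁶/3081 = 324.57 mireds.
M_out = 324.57 + (+80) = 404.57 mireds.
T_out = 10⁶/404.57 = 2471.8 K → 2470 K.

2470 K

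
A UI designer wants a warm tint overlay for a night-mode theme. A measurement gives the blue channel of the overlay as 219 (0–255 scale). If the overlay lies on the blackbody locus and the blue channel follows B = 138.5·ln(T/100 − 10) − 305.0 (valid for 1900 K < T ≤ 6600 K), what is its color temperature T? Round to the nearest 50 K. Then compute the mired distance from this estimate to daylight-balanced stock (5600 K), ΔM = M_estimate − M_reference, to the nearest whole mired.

ln(t − 10) = (219 + 305.0) / 138.5 = 3.7834.
t − 10 = e^3.7834 = 43.965, so t = 53.965.
T = 100·t = 5396 K → 5400 K to the nearest 50 K.
M_estimate = 10⁶/5400 = 185.19; M_reference = 10⁶/5600 = 178.57.
ΔM = 185.19 − 178.57 = 6.61 → +7 mireds.

+7 mireds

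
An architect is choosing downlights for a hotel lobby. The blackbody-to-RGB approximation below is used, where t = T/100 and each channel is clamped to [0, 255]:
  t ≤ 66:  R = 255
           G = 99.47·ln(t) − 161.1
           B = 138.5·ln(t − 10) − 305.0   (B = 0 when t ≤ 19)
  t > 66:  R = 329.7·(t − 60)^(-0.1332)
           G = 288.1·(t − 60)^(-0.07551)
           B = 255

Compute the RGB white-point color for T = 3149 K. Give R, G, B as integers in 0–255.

t = 3149/100 = 31.49; the t ≤ 66 branch applies.
R = 255 by definition for t ≤ 66.
G = 99.47·ln 31.49 − 161.1 = 99.47·3.4497 − 161.1 = 182.039.
B = 138.5·ln(31.49 − 10) − 305.0 = 138.5·ln 21.49 − 305.0 = 138.5·3.0676 − 305.0 = 119.861.
Rounded: (255, 182, 120).

R=255, G=182, B=120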